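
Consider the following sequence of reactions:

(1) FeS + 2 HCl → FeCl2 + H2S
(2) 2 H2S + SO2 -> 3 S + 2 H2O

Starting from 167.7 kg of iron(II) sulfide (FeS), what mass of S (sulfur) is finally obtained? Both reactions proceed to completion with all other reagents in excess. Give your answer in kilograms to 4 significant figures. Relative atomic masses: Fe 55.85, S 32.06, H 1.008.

91.74 kg

M(FeS) = 55.85 + 32.06 = 87.91 g/mol.
M(S) = 32.06 g/mol.
167.7 kg = 167700 g.
n(FeS) = 167700 / 87.91 = 1907.6 mol.
Step 1 gives a 1:1 ratio of FeS to H2S, so n(H2S) = 1907.6 mol.
In step 2 the H2S:S ratio is 2:3, so n(S) = 2861.4 mol.
Mass of S = 2861.4 × 32.06 = 91738 g = 91.74 kg.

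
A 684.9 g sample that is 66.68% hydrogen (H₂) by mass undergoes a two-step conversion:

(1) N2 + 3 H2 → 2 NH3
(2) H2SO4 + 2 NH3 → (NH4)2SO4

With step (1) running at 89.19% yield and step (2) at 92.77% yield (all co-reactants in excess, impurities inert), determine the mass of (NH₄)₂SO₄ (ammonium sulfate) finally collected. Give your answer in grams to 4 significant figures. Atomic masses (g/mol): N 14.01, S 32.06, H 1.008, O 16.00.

8256 g

Pure H2 = 684.9 × 0.6668 = 456.69 g.
M(H2) = 2(1.008) = 2.016 g/mol.
M((NH4)2SO4) = 2(14.01) + 8(1.008) + 32.06 + 4(16.00) = 132.144 g/mol.
n(H2) = 456.69 / 2.016 = 226.53 mol.
Step 1 (H2:NH3 = 3:2): theoretical n(NH3) = 151.02 mol; at 89.19% yield, n(NH3) = 134.70 mol.
Step 2 (NH3:(NH4)2SO4 = 2:1): theoretical n((NH4)2SO4) = 67.348 mol, so theoretical mass = 67.348 × 132.144 = 8899.7 g.
At 92.77% yield, actual mass of (NH4)2SO4 = 8899.7 × 0.9277 = 8256.2 g.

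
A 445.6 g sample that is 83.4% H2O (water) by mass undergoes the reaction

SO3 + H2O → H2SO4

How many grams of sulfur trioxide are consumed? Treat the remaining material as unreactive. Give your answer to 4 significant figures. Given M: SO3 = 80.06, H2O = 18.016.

Mass of pure H2O = 445.6 g × 0.834 = 371.63 g.
n(H2O) = 371.63 g / 18.016 g/mol = 20.628 mol.
From the equation the H2O:SO3 mole ratio is 1:1, so n(SO3) = 20.628 × 1/1 = 20.628 mol.
Mass of SO3 = 20.628 mol × 80.06 g/mol = 1651.5 g.

1651 g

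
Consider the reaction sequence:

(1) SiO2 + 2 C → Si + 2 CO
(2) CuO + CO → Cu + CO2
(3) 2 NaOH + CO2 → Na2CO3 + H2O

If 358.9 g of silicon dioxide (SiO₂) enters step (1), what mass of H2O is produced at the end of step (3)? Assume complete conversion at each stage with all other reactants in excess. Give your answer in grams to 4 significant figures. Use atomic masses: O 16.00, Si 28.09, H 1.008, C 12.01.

215.2 g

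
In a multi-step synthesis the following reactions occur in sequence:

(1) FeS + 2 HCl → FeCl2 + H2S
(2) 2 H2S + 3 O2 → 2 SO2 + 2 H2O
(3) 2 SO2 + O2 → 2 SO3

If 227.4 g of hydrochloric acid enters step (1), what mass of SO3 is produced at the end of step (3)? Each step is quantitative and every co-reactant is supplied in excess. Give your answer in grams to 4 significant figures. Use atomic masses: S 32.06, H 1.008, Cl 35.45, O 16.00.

M(HCl) = 1.008 + 35.45 = 36.458 g/mol.
M(SO3) = 32.06 + 3(16.00) = 80.06 g/mol.
n(HCl) = 227.4 / 36.458 = 6.2373 mol.
Reaction (1): HCl→H2S ratio 2:1 ⇒ n(H2S) = 3.1187 mol.
Reaction (2): H2S→SO2 ratio 2:2 ⇒ n(SO2) = 3.1187 mol.
Reaction (3): SO2→SO3 ratio 2:2 ⇒ n(SO3) = 3.1187 mol.
Mass of SO3 = 3.1187 × 80.06 = 249.68 g.

249.7 g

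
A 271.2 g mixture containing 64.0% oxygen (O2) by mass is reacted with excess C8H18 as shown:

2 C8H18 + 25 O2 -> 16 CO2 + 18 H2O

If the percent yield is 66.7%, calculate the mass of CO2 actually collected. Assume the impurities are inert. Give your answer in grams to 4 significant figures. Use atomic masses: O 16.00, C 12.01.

101.9 g

Pure O2 available = 271.2 g × 0.640 = 173.57 g.
M(O2) = 2(16.00) = 32.00 g/mol.
M(CO2) = 12.01 + 2(16.00) = 44.01 g/mol.
n(O2) = 173.57 g / 32.00 g/mol = 5.4240 mol.
From the equation the O2:CO2 mole ratio is 25:16, so n(CO2) = 5.4240 × 16/25 = 3.4714 mol.
Mass of CO2 = 3.4714 mol × 44.01 g/mol = 152.77 g.
Actual mass collected = 152.77 g × 0.667 = 101.90 g.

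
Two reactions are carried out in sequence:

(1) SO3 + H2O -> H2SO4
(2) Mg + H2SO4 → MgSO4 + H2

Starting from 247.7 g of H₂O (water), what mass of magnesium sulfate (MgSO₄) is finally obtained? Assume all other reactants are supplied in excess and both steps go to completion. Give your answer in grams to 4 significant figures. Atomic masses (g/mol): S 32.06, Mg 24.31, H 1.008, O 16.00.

1655 g

M(H2O) = 2(1.008) + 16.00 = 18.016 g/mol.
M(MgSO4) = 24.31 + 32.06 + 4(16.00) = 120.37 g/mol.
n(H2O) = 247.70 / 18.016 = 13.749 mol.
Step 1 gives a 1:1 ratio of H2O to H2SO4, so n(H2SO4) = 13.749 mol.
In step 2 the H2SO4:MgSO4 ratio is 1:1, so n(MgSO4) = 13.749 mol.
Mass of MgSO4 = 13.749 × 120.37 = 1655.0 g.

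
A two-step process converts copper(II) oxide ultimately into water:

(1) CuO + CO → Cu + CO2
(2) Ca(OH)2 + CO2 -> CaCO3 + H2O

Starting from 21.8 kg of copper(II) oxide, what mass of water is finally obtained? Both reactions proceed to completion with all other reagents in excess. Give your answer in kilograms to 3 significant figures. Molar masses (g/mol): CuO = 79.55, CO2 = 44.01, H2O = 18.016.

4.94 kg

21.8 kg = 21800 g.
n(CuO) = 21800 / 79.55 = 274.0 mol.
Step 1 gives a 1:1 ratio of CuO to CO2, so n(CO2) = 274.0 mol.
In step 2 the CO2:H2O ratio is 1:1, so n(H2O) = 274.0 mol.
Mass of H2O = 274.0 × 18.016 = 4937 g = 4.94 kg.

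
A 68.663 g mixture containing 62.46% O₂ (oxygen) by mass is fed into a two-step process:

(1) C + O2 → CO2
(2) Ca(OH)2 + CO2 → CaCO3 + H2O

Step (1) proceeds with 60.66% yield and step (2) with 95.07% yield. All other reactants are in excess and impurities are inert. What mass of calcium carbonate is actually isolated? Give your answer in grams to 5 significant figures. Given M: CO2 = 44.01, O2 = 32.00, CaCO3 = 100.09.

77.359 g

Pure O2 = 68.663 × 0.6246 = 42.8869 g.
n(O2) = 42.8869 / 32.00 = 1.34022 mol.
Step 1 (O2:CO2 = 1:1): theoretical n(CO2) = 1.34022 mol; at 60.66% yield, n(CO2) = 0.812975 mol.
Step 2 (CO2:CaCO3 = 1:1): theoretical n(CaCO3) = 0.812975 mol, so theoretical mass = 0.812975 × 100.09 = 81.3707 g.
At 95.07% yield, actual mass of CaCO3 = 81.3707 × 0.9507 = 77.3591 g.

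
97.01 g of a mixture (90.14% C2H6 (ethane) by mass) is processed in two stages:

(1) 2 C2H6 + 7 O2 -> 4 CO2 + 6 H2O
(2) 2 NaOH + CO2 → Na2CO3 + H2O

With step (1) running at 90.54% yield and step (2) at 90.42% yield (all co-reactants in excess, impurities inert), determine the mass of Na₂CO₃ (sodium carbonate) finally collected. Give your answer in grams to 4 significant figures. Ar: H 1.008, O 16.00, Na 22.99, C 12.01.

Pure C2H6 = 97.01 × 0.9014 = 87.445 g.
M(C2H6) = 2(12.01) + 6(1.008) = 30.068 g/mol.
M(Na2CO3) = 2(22.99) + 12.01 + 3(16.00) = 105.99 g/mol.
n(C2H6) = 87.445 / 30.068 = 2.9082 mol.
Step 1 (C2H6:CO2 = 2:4): theoretical n(CO2) = 5.8165 mol; at 90.54% yield, n(CO2) = 5.2662 mol.
Step 2 (CO2:Na2CO3 = 1:1): theoretical n(Na2CO3) = 5.2662 mol, so theoretical mass = 5.2662 × 105.99 = 558.17 g.
At 90.42% yield, actual mass of Na2CO3 = 558.17 × 0.9042 = 504.70 g.

504.7 g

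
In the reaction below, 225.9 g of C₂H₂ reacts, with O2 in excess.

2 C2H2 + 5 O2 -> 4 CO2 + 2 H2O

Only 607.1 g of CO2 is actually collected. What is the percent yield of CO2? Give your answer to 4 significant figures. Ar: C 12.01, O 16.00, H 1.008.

79.49 %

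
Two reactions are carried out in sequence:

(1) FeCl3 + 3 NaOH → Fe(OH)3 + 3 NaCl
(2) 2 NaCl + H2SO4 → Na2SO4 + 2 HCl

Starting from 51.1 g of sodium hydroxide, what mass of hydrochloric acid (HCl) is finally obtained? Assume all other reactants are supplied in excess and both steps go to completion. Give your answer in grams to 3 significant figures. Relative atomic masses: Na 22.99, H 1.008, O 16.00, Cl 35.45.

46.6 g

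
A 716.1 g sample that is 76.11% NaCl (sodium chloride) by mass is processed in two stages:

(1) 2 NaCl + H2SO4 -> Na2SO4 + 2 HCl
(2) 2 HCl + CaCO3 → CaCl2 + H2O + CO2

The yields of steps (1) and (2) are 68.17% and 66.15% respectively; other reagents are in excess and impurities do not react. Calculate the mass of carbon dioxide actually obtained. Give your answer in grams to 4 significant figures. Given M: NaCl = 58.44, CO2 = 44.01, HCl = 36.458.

Pure NaCl = 716.1 × 0.7611 = 545.02 g.
n(NaCl) = 545.02 / 58.44 = 9.3262 mol.
Step 1 (NaCl:HCl = 2:2): theoretical n(HCl) = 9.3262 mol; at 68.17% yield, n(HCl) = 6.3577 mol.
Step 2 (HCl:CO2 = 2:1): theoretical n(CO2) = 3.1788 mol, so theoretical mass = 3.1788 × 44.01 = 139.90 g.
At 66.15% yield, actual mass of CO2 = 139.90 × 0.6615 = 92.544 g.

92.54 g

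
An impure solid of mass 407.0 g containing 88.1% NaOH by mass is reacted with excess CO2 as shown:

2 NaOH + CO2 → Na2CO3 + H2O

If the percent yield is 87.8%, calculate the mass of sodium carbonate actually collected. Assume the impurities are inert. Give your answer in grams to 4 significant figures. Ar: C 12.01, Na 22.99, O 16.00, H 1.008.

417.1 g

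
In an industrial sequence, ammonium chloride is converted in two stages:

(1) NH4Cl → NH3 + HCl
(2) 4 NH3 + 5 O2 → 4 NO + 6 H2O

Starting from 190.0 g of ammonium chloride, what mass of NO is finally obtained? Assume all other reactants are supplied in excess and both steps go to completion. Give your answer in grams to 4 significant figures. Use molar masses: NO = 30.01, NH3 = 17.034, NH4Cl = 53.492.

106.6 g

n(NH4Cl) = 190.00 / 53.492 = 3.5519 mol.
Step 1 gives a 1:1 ratio of NH4Cl to NH3, so n(NH3) = 3.5519 mol.
In step 2 the NH3:NO ratio is 4:4, so n(NO) = 3.5519 mol.
Mass of NO = 3.5519 × 30.01 = 106.59 g.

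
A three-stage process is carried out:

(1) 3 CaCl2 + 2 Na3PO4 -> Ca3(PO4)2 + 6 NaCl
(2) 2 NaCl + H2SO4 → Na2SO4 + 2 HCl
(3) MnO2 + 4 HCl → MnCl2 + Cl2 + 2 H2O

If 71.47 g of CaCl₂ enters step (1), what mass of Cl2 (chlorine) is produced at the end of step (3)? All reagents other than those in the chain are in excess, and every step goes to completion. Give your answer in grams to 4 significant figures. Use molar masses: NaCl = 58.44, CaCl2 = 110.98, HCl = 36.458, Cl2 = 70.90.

n(CaCl2) = 71.47 / 110.98 = 0.64399 mol.
Reaction (1): CaCl2→NaCl ratio 3:6 ⇒ n(NaCl) = 1.2880 mol.
Reaction (2): NaCl→HCl ratio 2:2 ⇒ n(HCl) = 1.2880 mol.
Reaction (3): HCl→Cl2 ratio 4:1 ⇒ n(Cl2) = 0.32199 mol.
Mass of Cl2 = 0.32199 × 70.90 = 22.829 g.

22.83 g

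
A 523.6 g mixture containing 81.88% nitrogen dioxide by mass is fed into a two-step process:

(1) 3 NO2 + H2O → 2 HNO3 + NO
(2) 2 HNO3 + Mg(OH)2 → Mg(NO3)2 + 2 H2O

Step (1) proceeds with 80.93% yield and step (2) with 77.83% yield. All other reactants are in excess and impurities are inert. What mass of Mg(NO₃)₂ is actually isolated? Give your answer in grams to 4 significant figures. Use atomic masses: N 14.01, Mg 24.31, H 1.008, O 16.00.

290.2 g

Pure NO2 = 523.6 × 0.8188 = 428.72 g.
M(NO2) = 14.01 + 2(16.00) = 46.01 g/mol.
M(Mg(NO3)2) = 24.31 + 2(14.01) + 6(16.00) = 148.33 g/mol.
n(NO2) = 428.72 / 46.01 = 9.3181 mol.
Step 1 (NO2:HNO3 = 3:2): theoretical n(HNO3) = 6.2120 mol; at 80.93% yield, n(HNO3) = 5.0274 mol.
Step 2 (HNO3:Mg(NO3)2 = 2:1): theoretical n(Mg(NO3)2) = 2.5137 mol, so theoretical mass = 2.5137 × 148.33 = 372.86 g.
At 77.83% yield, actual mass of Mg(NO3)2 = 372.86 × 0.7783 = 290.19 g.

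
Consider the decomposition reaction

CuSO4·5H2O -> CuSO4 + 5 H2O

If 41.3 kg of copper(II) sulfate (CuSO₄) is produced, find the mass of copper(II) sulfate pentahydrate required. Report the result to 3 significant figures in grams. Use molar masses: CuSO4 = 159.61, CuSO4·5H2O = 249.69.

64600 g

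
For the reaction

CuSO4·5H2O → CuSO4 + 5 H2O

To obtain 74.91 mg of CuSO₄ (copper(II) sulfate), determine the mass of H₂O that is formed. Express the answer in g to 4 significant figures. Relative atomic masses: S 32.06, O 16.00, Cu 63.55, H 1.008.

M(CuSO4) = 63.55 + 32.06 + 4(16.00) = 159.61 g/mol.
M(H2O) = 2(1.008) + 16.00 = 18.016 g/mol.
Convert: 74.91 mg = 0.074910 g.
n(CuSO4) = 0.074910 g / 159.61 g/mol = 0.00046933 mol.
From the equation the CuSO4:H2O mole ratio is 1:5, so n(H2O) = 0.00046933 × 5/1 = 0.0023467 mol.
Mass of H2O = 0.0023467 mol × 18.016 g/mol = 0.042277 g.

0.04228 g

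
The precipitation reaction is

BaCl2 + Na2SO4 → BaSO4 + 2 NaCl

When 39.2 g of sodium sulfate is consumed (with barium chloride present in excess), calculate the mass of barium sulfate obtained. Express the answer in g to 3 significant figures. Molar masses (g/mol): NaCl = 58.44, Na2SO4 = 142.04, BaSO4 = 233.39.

n(Na2SO4) = 39.20 g / 142.04 g/mol = 0.2760 mol.
From the equation the Na2SO4:BaSO4 mole ratio is 1:1, so n(BaSO4) = 0.2760 × 1/1 = 0.2760 mol.
Mass of BaSO4 = 0.2760 mol × 233.39 g/mol = 64.41 g.

64.4 g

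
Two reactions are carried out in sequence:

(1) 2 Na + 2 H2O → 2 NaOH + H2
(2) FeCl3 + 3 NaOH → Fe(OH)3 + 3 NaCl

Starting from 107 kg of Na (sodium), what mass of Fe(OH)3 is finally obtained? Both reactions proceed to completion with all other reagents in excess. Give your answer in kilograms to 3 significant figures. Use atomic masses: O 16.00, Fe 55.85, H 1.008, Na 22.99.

166 kg

M(Na) = 22.99 g/mol.
M(Fe(OH)3) = 55.85 + 3(16.00) + 3(1.008) = 106.874 g/mol.
107 kg = 107000 g.
n(Na) = 107000 / 22.99 = 4654 mol.
Step 1 gives a 2:2 ratio of Na to NaOH, so n(NaOH) = 4654 mol.
In step 2 the NaOH:Fe(OH)3 ratio is 3:1, so n(Fe(OH)3) = 1551 mol.
Mass of Fe(OH)3 = 1551 × 106.874 = 165800 g = 166 kg.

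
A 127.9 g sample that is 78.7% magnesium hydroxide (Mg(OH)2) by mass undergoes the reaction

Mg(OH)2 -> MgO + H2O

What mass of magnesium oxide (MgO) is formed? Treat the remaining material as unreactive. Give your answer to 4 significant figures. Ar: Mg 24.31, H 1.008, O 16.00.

69.57 g

Mass of pure Mg(OH)2 = 127.9 g × 0.787 = 100.66 g.
M(Mg(OH)2) = 24.31 + 2(16.00) + 2(1.008) = 58.326 g/mol.
M(MgO) = 24.31 + 16.00 = 40.31 g/mol.
n(Mg(OH)2) = 100.66 g / 58.326 g/mol = 1.7258 mol.
From the equation the Mg(OH)2:MgO mole ratio is 1:1, so n(MgO) = 1.7258 × 1/1 = 1.7258 mol.
Mass of MgO = 1.7258 mol × 40.31 g/mol = 69.566 g.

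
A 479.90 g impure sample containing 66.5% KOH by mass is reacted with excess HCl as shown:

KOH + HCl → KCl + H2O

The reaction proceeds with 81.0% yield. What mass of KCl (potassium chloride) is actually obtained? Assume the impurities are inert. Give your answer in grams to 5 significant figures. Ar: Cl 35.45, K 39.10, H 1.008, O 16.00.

343.46 g

Pure KOH available = 479.90 g × 0.665 = 319.133 g.
M(KOH) = 39.10 + 16.00 + 1.008 = 56.108 g/mol.
M(KCl) = 39.10 + 35.45 = 74.55 g/mol.
n(KOH) = 319.133 g / 56.108 g/mol = 5.68784 mol.
From the equation the KOH:KCl mole ratio is 1:1, so n(KCl) = 5.68784 × 1/1 = 5.68784 mol.
Mass of KCl = 5.68784 mol × 74.55 g/mol = 424.029 g.
Actual mass collected = 424.029 g × 0.810 = 343.463 g.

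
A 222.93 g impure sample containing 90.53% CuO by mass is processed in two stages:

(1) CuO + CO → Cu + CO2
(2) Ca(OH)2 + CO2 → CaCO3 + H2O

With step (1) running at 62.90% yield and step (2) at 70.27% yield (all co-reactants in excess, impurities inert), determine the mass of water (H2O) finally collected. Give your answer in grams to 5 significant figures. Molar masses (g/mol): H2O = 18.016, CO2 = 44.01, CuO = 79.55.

Pure CuO = 222.93 × 0.9053 = 201.819 g.
n(CuO) = 201.819 / 79.55 = 2.53700 mol.
Step 1 (CuO:CO2 = 1:1): theoretical n(CO2) = 2.53700 mol; at 62.90% yield, n(CO2) = 1.59577 mol.
Step 2 (CO2:H2O = 1:1): theoretical n(H2O) = 1.59577 mol, so theoretical mass = 1.59577 × 18.016 = 28.7495 g.
At 70.27% yield, actual mass of H2O = 28.7495 × 0.7027 = 20.2023 g.

20.202 g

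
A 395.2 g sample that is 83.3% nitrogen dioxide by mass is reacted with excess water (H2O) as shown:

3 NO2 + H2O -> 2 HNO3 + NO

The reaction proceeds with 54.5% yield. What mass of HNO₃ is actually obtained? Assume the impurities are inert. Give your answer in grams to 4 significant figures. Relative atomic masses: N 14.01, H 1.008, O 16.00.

Pure NO2 available = 395.2 g × 0.833 = 329.20 g.
M(NO2) = 14.01 + 2(16.00) = 46.01 g/mol.
M(HNO3) = 1.008 + 14.01 + 3(16.00) = 63.018 g/mol.
n(NO2) = 329.20 g / 46.01 g/mol = 7.1550 mol.
From the equation the NO2:HNO3 mole ratio is 3:2, so n(HNO3) = 7.1550 × 2/3 = 4.7700 mol.
Mass of HNO3 = 4.7700 mol × 63.018 g/mol = 300.60 g.
Actual mass collected = 300.60 g × 0.545 = 163.82 g.

163.8 g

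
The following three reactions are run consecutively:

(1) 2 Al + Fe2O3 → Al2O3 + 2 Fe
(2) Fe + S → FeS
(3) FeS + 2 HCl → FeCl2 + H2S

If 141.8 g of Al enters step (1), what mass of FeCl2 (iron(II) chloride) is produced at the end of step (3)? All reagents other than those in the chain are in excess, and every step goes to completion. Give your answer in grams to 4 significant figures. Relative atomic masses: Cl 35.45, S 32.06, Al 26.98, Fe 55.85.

666.2 g

M(Al) = 26.98 g/mol.
M(FeCl2) = 55.85 + 2(35.45) = 126.75 g/mol.
n(Al) = 141.8 / 26.98 = 5.2557 mol.
Reaction (1): Al→Fe ratio 2:2 ⇒ n(Fe) = 5.2557 mol.
Reaction (2): Fe→FeS ratio 1:1 ⇒ n(FeS) = 5.2557 mol.
Reaction (3): FeS→FeCl2 ratio 1:1 ⇒ n(FeCl2) = 5.2557 mol.
Mass of FeCl2 = 5.2557 × 126.75 = 666.17 g.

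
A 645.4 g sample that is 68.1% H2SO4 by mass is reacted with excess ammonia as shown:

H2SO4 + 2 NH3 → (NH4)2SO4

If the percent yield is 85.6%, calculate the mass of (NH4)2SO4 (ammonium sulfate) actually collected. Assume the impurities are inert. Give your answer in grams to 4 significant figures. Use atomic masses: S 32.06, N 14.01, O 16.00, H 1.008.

506.9 g

Pure H2SO4 available = 645.4 g × 0.681 = 439.52 g.
M(H2SO4) = 2(1.008) + 32.06 + 4(16.00) = 98.076 g/mol.
M((NH4)2SO4) = 2(14.01) + 8(1.008) + 32.06 + 4(16.00) = 132.144 g/mol.
n(H2SO4) = 439.52 g / 98.076 g/mol = 4.4814 mol.
From the equation the H2SO4:(NH4)2SO4 mole ratio is 1:1, so n((NH4)2SO4) = 4.4814 × 1/1 = 4.4814 mol.
Mass of (NH4)2SO4 = 4.4814 mol × 132.144 g/mol = 592.19 g.
Actual mass collected = 592.19 g × 0.856 = 506.91 g.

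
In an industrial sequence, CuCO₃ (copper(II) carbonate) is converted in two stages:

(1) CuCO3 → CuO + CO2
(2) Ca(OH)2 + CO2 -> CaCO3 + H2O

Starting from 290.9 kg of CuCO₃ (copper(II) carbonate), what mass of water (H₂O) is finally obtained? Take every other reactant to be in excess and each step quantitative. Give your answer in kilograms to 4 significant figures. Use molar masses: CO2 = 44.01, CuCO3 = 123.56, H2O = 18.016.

42.42 kg

290.9 kg = 290900 g.
n(CuCO3) = 290900 / 123.56 = 2354.3 mol.
Step 1 gives a 1:1 ratio of CuCO3 to CO2, so n(CO2) = 2354.3 mol.
In step 2 the CO2:H2O ratio is 1:1, so n(H2O) = 2354.3 mol.
Mass of H2O = 2354.3 × 18.016 = 42415 g = 42.42 kg.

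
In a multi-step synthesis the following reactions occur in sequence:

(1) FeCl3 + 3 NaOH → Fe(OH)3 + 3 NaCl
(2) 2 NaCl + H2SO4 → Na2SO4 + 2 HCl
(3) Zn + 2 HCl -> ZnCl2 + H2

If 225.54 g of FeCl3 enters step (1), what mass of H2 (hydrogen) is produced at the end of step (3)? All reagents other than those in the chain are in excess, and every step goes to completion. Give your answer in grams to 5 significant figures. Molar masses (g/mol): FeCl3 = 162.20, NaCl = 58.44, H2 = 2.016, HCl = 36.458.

4.2049 g

n(FeCl3) = 225.54 / 162.20 = 1.39051 mol.
Reaction (1): FeCl3→NaCl ratio 1:3 ⇒ n(NaCl) = 4.17152 mol.
Reaction (2): NaCl→HCl ratio 2:2 ⇒ n(HCl) = 4.17152 mol.
Reaction (3): HCl→H2 ratio 2:1 ⇒ n(H2) = 2.08576 mol.
Mass of H2 = 2.08576 × 2.016 = 4.20489 g.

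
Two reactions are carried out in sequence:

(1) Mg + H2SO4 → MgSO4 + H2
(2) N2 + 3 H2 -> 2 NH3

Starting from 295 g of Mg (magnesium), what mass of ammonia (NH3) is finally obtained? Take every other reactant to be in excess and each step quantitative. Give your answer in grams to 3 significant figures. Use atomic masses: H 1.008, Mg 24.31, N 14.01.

138 g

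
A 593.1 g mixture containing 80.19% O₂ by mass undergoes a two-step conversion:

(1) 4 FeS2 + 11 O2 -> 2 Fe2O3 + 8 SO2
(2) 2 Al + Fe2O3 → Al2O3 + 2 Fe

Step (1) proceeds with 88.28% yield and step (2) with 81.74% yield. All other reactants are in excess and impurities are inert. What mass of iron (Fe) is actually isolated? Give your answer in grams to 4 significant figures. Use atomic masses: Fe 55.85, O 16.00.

217.8 g

Pure O2 = 593.1 × 0.8019 = 475.61 g.
M(O2) = 2(16.00) = 32.00 g/mol.
M(Fe) = 55.85 g/mol.
n(O2) = 475.61 / 32.00 = 14.863 mol.
Step 1 (O2:Fe2O3 = 11:2): theoretical n(Fe2O3) = 2.7023 mol; at 88.28% yield, n(Fe2O3) = 2.3856 mol.
Step 2 (Fe2O3:Fe = 1:2): theoretical n(Fe) = 4.7712 mol, so theoretical mass = 4.7712 × 55.85 = 266.47 g.
At 81.74% yield, actual mass of Fe = 266.47 × 0.8174 = 217.81 g.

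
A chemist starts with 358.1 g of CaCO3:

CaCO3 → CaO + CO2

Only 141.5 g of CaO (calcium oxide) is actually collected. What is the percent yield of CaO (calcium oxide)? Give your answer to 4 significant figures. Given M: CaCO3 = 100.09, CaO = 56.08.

n(CaCO3) = 358.10 g / 100.09 g/mol = 3.5778 mol.
From the equation the CaCO3:CaO mole ratio is 1:1, so n(CaO) = 3.5778 × 1/1 = 3.5778 mol.
Mass of CaO = 3.5778 mol × 56.08 g/mol = 200.64 g.
This is the theoretical yield. Percent yield = 141.5 g / 200.64 g × 100% = 70.524%.

70.52 %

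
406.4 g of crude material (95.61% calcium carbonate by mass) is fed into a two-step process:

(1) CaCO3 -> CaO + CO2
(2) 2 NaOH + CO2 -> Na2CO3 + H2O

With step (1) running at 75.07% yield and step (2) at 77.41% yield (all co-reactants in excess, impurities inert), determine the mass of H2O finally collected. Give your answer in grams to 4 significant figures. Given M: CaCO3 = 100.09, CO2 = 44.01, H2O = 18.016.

Pure CaCO3 = 406.4 × 0.9561 = 388.56 g.
n(CaCO3) = 388.56 / 100.09 = 3.8821 mol.
Step 1 (CaCO3:CO2 = 1:1): theoretical n(CO2) = 3.8821 mol; at 75.07% yield, n(CO2) = 2.9143 mol.
Step 2 (CO2:H2O = 1:1): theoretical n(H2O) = 2.9143 mol, so theoretical mass = 2.9143 × 18.016 = 52.504 g.
At 77.41% yield, actual mass of H2O = 52.504 × 0.7741 = 40.643 g.

40.64 g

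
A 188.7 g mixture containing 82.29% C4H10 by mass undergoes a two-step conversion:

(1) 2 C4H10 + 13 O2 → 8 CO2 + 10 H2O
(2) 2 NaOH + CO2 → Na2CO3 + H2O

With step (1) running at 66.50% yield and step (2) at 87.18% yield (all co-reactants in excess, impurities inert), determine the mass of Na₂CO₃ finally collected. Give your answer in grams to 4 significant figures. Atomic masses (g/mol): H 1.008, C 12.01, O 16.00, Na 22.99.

Pure C4H10 = 188.7 × 0.8229 = 155.28 g.
M(C4H10) = 4(12.01) + 10(1.008) = 58.12 g/mol.
M(Na2CO3) = 2(22.99) + 12.01 + 3(16.00) = 105.99 g/mol.
n(C4H10) = 155.28 / 58.12 = 2.6717 mol.
Step 1 (C4H10:CO2 = 2:8): theoretical n(CO2) = 10.687 mol; at 66.50% yield, n(CO2) = 7.1068 mol.
Step 2 (CO2:Na2CO3 = 1:1): theoretical n(Na2CO3) = 7.1068 mol, so theoretical mass = 7.1068 × 105.99 = 753.25 g.
At 87.18% yield, actual mass of Na2CO3 = 753.25 × 0.8718 = 656.68 g.

656.7 g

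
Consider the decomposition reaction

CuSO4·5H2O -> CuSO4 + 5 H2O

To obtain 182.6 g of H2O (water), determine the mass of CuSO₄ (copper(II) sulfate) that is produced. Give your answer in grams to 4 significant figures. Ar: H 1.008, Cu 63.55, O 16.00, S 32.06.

323.5 g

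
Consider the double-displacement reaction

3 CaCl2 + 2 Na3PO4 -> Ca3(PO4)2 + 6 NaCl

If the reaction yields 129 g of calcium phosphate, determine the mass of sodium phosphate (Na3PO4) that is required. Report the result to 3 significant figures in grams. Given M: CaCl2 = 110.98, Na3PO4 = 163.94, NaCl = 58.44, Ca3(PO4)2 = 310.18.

136 g

n(Ca3(PO4)2) = 129.0 g / 310.18 g/mol = 0.4159 mol.
From the equation the Ca3(PO4)2:Na3PO4 mole ratio is 1:2, so n(Na3PO4) = 0.4159 × 2/1 = 0.8318 mol.
Mass of Na3PO4 = 0.8318 mol × 163.94 g/mol = 136.4 g.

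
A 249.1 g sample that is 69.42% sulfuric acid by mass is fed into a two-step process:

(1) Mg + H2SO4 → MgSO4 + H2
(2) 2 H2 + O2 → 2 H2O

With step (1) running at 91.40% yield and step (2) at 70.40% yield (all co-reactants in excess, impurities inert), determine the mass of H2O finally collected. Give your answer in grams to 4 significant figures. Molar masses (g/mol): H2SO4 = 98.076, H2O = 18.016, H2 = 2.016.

20.44 g

Pure H2SO4 = 249.1 × 0.6942 = 172.93 g.
n(H2SO4) = 172.93 / 98.076 = 1.7632 mol.
Step 1 (H2SO4:H2 = 1:1): theoretical n(H2) = 1.7632 mol; at 91.40% yield, n(H2) = 1.6115 mol.
Step 2 (H2:H2O = 2:2): theoretical n(H2O) = 1.6115 mol, so theoretical mass = 1.6115 × 18.016 = 29.034 g.
At 70.40% yield, actual mass of H2O = 29.034 × 0.7040 = 20.440 g.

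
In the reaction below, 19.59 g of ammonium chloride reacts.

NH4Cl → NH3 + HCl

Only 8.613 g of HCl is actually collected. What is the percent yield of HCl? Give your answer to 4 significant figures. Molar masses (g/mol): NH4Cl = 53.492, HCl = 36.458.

64.51 %

n(NH4Cl) = 19.590 g / 53.492 g/mol = 0.36622 mol.
From the equation the NH4Cl:HCl mole ratio is 1:1, so n(HCl) = 0.36622 × 1/1 = 0.36622 mol.
Mass of HCl = 0.36622 mol × 36.458 g/mol = 13.352 g.
This is the theoretical yield. Percent yield = 8.613 g / 13.352 g × 100% = 64.508%.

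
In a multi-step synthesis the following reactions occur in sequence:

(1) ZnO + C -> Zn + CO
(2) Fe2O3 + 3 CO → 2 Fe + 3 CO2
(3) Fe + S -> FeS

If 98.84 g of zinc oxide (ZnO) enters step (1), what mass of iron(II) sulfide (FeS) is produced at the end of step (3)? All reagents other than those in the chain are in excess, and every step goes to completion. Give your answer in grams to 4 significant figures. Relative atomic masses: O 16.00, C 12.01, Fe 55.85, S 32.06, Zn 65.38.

71.18 g

M(ZnO) = 65.38 + 16.00 = 81.38 g/mol.
M(FeS) = 55.85 + 32.06 = 87.91 g/mol.
n(ZnO) = 98.84 / 81.38 = 1.2145 mol.
Reaction (1): ZnO→CO ratio 1:1 ⇒ n(CO) = 1.2145 mol.
Reaction (2): CO→Fe ratio 3:2 ⇒ n(Fe) = 0.80970 mol.
Reaction (3): Fe→FeS ratio 1:1 ⇒ n(FeS) = 0.80970 mol.
Mass of FeS = 0.80970 × 87.91 = 71.181 g.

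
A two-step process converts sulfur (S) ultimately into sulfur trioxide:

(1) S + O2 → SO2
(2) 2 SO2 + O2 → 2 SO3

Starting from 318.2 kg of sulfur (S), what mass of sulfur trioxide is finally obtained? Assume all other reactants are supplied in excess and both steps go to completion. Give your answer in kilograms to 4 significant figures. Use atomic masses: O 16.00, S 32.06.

794.6 kg

M(S) = 32.06 g/mol.
M(SO3) = 32.06 + 3(16.00) = 80.06 g/mol.
318.2 kg = 318200 g.
n(S) = 318200 / 32.06 = 9925.1 mol.
Step 1 gives a 1:1 ratio of S to SO2, so n(SO2) = 9925.1 mol.
In step 2 the SO2:SO3 ratio is 2:2, so n(SO3) = 9925.1 mol.
Mass of SO3 = 9925.1 × 80.06 = 794610 g = 794.6 kg.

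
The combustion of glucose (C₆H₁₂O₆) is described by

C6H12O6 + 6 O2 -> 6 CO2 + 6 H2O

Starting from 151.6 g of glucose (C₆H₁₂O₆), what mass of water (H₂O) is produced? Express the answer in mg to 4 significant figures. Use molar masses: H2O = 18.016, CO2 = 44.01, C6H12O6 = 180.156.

n(C6H12O6) = 151.60 g / 180.156 g/mol = 0.84149 mol.
From the equation the C6H12O6:H2O mole ratio is 1:6, so n(H2O) = 0.84149 × 6/1 = 5.0490 mol.
Mass of H2O = 5.0490 mol × 18.016 g/mol = 90.962 g.
Converting to mg: 90.962 g = 90960 mg.

90960 mg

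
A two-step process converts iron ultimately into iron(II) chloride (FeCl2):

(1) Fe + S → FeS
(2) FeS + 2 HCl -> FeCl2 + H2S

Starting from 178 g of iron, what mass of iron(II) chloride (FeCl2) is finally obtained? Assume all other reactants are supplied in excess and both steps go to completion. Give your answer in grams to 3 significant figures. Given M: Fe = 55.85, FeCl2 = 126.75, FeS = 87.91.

n(Fe) = 178.0 / 55.85 = 3.187 mol.
Step 1 gives a 1:1 ratio of Fe to FeS, so n(FeS) = 3.187 mol.
In step 2 the FeS:FeCl2 ratio is 1:1, so n(FeCl2) = 3.187 mol.
Mass of FeCl2 = 3.187 × 126.75 = 404.0 g.

404 g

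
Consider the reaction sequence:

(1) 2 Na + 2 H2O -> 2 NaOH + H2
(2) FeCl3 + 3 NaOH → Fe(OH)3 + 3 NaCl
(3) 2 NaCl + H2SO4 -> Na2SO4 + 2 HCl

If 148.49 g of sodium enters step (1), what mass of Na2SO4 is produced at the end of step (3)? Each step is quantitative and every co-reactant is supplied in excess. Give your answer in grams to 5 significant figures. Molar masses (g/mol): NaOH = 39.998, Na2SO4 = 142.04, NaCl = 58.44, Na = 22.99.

n(Na) = 148.49 / 22.99 = 6.45890 mol.
Reaction (1): Na→NaOH ratio 2:2 ⇒ n(NaOH) = 6.45890 mol.
Reaction (2): NaOH→NaCl ratio 3:3 ⇒ n(NaCl) = 6.45890 mol.
Reaction (3): NaCl→Na2SO4 ratio 2:1 ⇒ n(Na2SO4) = 3.22945 mol.
Mass of Na2SO4 = 3.22945 × 142.04 = 458.711 g.

458.71 g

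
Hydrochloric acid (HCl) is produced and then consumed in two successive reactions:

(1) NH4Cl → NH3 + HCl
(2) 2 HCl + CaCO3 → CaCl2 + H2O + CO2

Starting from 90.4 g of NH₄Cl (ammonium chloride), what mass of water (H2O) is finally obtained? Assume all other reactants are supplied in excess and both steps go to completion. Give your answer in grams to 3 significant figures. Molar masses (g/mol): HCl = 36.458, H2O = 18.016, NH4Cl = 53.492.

n(NH4Cl) = 90.40 / 53.492 = 1.690 mol.
Step 1 gives a 1:1 ratio of NH4Cl to HCl, so n(HCl) = 1.690 mol.
In step 2 the HCl:H2O ratio is 2:1, so n(H2O) = 0.8450 mol.
Mass of H2O = 0.8450 × 18.016 = 15.22 g.

15.2 g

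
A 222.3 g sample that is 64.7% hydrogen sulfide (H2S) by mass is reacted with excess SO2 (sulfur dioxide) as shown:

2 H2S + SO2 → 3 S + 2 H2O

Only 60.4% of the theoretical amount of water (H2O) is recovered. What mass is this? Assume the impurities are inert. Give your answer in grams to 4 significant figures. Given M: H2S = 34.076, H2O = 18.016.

45.93 g

Pure H2S available = 222.3 g × 0.647 = 143.83 g.
n(H2S) = 143.83 g / 34.076 g/mol = 4.2208 mol.
From the equation the H2S:H2O mole ratio is 2:2, so n(H2O) = 4.2208 × 2/2 = 4.2208 mol.
Mass of H2O = 4.2208 mol × 18.016 g/mol = 76.042 g.
Actual mass collected = 76.042 g × 0.604 = 45.929 g.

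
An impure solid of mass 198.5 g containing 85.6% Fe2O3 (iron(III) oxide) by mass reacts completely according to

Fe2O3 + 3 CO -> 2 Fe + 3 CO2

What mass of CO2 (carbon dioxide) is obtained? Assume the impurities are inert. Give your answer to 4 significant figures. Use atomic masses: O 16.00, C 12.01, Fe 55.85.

Mass of pure Fe2O3 = 198.5 g × 0.856 = 169.92 g.
M(Fe2O3) = 2(55.85) + 3(16.00) = 159.70 g/mol.
M(CO2) = 12.01 + 2(16.00) = 44.01 g/mol.
n(Fe2O3) = 169.92 g / 159.70 g/mol = 1.0640 mol.
From the equation the Fe2O3:CO2 mole ratio is 1:3, so n(CO2) = 1.0640 × 3/1 = 3.1919 mol.
Mass of CO2 = 3.1919 mol × 44.01 g/mol = 140.48 g.

140.5 g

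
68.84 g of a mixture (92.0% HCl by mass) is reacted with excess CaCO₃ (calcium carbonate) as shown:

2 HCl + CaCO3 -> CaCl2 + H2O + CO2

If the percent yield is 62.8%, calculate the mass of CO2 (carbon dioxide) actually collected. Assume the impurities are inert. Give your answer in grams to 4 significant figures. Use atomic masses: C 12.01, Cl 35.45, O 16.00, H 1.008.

24.01 g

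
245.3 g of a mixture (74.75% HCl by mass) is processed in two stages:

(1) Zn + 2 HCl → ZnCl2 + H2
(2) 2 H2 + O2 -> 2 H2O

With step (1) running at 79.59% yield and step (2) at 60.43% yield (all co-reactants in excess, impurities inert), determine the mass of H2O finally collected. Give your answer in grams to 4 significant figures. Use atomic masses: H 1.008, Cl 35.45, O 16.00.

Pure HCl = 245.3 × 0.7475 = 183.36 g.
M(HCl) = 1.008 + 35.45 = 36.458 g/mol.
M(H2O) = 2(1.008) + 16.00 = 18.016 g/mol.
n(HCl) = 183.36 / 36.458 = 5.0294 mol.
Step 1 (HCl:H2 = 2:1): theoretical n(H2) = 2.5147 mol; at 79.59% yield, n(H2) = 2.0014 mol.
Step 2 (H2:H2O = 2:2): theoretical n(H2O) = 2.0014 mol, so theoretical mass = 2.0014 × 18.016 = 36.058 g.
At 60.43% yield, actual mass of H2O = 36.058 × 0.6043 = 21.790 g.

21.79 g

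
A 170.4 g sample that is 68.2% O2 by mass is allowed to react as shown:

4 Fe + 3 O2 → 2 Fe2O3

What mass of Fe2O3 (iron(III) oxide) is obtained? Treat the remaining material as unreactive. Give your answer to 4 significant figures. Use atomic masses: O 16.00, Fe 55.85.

386.6 g

Mass of pure O2 = 170.4 g × 0.682 = 116.21 g.
M(O2) = 2(16.00) = 32.00 g/mol.
M(Fe2O3) = 2(55.85) + 3(16.00) = 159.70 g/mol.
n(O2) = 116.21 g / 32.00 g/mol = 3.6317 mol.
From the equation the O2:Fe2O3 mole ratio is 3:2, so n(Fe2O3) = 3.6317 × 2/3 = 2.4211 mol.
Mass of Fe2O3 = 2.4211 mol × 159.70 g/mol = 386.65 g.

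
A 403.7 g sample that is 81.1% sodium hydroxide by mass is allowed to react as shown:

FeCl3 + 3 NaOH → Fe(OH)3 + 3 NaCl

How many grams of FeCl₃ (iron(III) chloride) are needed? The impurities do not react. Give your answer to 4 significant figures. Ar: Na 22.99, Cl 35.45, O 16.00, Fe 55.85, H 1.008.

Mass of pure NaOH = 403.7 g × 0.811 = 327.40 g.
M(NaOH) = 22.99 + 16.00 + 1.008 = 39.998 g/mol.
M(FeCl3) = 55.85 + 3(35.45) = 162.20 g/mol.
n(NaOH) = 327.40 g / 39.998 g/mol = 8.1854 mol.
From the equation the NaOH:FeCl3 mole ratio is 3:1, so n(FeCl3) = 8.1854 × 1/3 = 2.7285 mol.
Mass of FeCl3 = 2.7285 mol × 162.20 g/mol = 442.56 g.

442.6 g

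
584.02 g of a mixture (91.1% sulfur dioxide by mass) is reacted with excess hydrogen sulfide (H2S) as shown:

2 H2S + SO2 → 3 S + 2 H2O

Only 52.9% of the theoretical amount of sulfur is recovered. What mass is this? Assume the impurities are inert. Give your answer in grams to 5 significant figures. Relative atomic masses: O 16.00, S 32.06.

Pure SO2 available = 584.02 g × 0.911 = 532.042 g.
M(SO2) = 32.06 + 2(16.00) = 64.06 g/mol.
M(S) = 32.06 g/mol.
n(SO2) = 532.042 g / 64.06 g/mol = 8.30537 mol.
From the equation the SO2:S mole ratio is 1:3, so n(S) = 8.30537 × 3/1 = 24.9161 mol.
Mass of S = 24.9161 mol × 32.06 g/mol = 798.811 g.
Actual mass collected = 798.811 g × 0.529 = 422.571 g.

422.57 g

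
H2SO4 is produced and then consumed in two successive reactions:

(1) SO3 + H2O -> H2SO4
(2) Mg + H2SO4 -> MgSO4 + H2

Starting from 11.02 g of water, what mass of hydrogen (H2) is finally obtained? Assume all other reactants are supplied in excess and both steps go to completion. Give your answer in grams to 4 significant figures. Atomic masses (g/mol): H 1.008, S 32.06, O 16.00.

M(H2O) = 2(1.008) + 16.00 = 18.016 g/mol.
M(H2) = 2(1.008) = 2.016 g/mol.
n(H2O) = 11.020 / 18.016 = 0.61168 mol.
Step 1 gives a 1:1 ratio of H2O to H2SO4, so n(H2SO4) = 0.61168 mol.
In step 2 the H2SO4:H2 ratio is 1:1, so n(H2) = 0.61168 mol.
Mass of H2 = 0.61168 × 2.016 = 1.2331 g.

1.233 g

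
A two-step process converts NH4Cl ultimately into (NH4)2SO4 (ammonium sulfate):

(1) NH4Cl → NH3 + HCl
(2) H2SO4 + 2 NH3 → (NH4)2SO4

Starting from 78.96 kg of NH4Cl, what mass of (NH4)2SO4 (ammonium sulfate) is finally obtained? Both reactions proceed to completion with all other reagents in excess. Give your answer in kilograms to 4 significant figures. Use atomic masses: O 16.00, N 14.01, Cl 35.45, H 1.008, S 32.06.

M(NH4Cl) = 14.01 + 4(1.008) + 35.45 = 53.492 g/mol.
M((NH4)2SO4) = 2(14.01) + 8(1.008) + 32.06 + 4(16.00) = 132.144 g/mol.
78.96 kg = 78960 g.
n(NH4Cl) = 78960 / 53.492 = 1476.1 mol.
Step 1 gives a 1:1 ratio of NH4Cl to NH3, so n(NH3) = 1476.1 mol.
In step 2 the NH3:(NH4)2SO4 ratio is 2:1, so n((NH4)2SO4) = 738.05 mol.
Mass of (NH4)2SO4 = 738.05 × 132.144 = 97529 g = 97.53 kg.

97.53 kg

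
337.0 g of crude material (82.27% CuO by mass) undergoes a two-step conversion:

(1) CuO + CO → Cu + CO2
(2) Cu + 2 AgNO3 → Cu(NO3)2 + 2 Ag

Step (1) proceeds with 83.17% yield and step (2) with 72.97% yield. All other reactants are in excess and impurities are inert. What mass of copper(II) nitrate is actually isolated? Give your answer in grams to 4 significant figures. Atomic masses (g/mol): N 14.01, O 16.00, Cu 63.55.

Pure CuO = 337.0 × 0.8227 = 277.25 g.
M(CuO) = 63.55 + 16.00 = 79.55 g/mol.
M(Cu(NO3)2) = 63.55 + 2(14.01) + 6(16.00) = 187.57 g/mol.
n(CuO) = 277.25 / 79.55 = 3.4852 mol.
Step 1 (CuO:Cu = 1:1): theoretical n(Cu) = 3.4852 mol; at 83.17% yield, n(Cu) = 2.8987 mol.
Step 2 (Cu:Cu(NO3)2 = 1:1): theoretical n(Cu(NO3)2) = 2.8987 mol, so theoretical mass = 2.8987 × 187.57 = 543.70 g.
At 72.97% yield, actual mass of Cu(NO3)2 = 543.70 × 0.7297 = 396.74 g.

396.7 g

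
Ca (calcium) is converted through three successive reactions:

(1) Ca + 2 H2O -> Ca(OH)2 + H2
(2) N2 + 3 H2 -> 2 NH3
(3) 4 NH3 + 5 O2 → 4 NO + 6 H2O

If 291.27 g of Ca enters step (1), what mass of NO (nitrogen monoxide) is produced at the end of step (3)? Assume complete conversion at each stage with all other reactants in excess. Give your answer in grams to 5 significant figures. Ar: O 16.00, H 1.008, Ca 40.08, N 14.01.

M(Ca) = 40.08 g/mol.
M(NO) = 14.01 + 16.00 = 30.01 g/mol.
n(Ca) = 291.27 / 40.08 = 7.26722 mol.
Reaction (1): Ca→H2 ratio 1:1 ⇒ n(H2) = 7.26722 mol.
Reaction (2): H2→NH3 ratio 3:2 ⇒ n(NH3) = 4.84481 mol.
Reaction (3): NH3→NO ratio 4:4 ⇒ n(NO) = 4.84481 mol.
Mass of NO = 4.84481 × 30.01 = 145.393 g.

145.39 g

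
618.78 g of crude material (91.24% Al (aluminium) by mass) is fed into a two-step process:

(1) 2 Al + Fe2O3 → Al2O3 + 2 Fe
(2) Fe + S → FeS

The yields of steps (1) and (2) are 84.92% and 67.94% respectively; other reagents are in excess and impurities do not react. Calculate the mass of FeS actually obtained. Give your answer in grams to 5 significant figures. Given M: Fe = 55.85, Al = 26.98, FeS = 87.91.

1061.3 g

Pure Al = 618.78 × 0.9124 = 564.575 g.
n(Al) = 564.575 / 26.98 = 20.9257 mol.
Step 1 (Al:Fe = 2:2): theoretical n(Fe) = 20.9257 mol; at 84.92% yield, n(Fe) = 17.7701 mol.
Step 2 (Fe:FeS = 1:1): theoretical n(FeS) = 17.7701 mol, so theoretical mass = 17.7701 × 87.91 = 1562.17 g.
At 67.94% yield, actual mass of FeS = 1562.17 × 0.6794 = 1061.34 g.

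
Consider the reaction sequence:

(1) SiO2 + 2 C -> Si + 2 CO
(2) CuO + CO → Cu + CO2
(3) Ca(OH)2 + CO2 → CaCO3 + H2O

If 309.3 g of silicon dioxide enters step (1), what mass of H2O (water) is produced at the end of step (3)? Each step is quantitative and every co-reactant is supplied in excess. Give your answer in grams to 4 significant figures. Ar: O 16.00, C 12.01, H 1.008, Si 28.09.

185.5 g

M(SiO2) = 28.09 + 2(16.00) = 60.09 g/mol.
M(H2O) = 2(1.008) + 16.00 = 18.016 g/mol.
n(SiO2) = 309.3 / 60.09 = 5.1473 mol.
Reaction (1): SiO2→CO ratio 1:2 ⇒ n(CO) = 10.295 mol.
Reaction (2): CO→CO2 ratio 1:1 ⇒ n(CO2) = 10.295 mol.
Reaction (3): CO2→H2O ratio 1:1 ⇒ n(H2O) = 10.295 mol.
Mass of H2O = 10.295 × 18.016 = 185.47 g.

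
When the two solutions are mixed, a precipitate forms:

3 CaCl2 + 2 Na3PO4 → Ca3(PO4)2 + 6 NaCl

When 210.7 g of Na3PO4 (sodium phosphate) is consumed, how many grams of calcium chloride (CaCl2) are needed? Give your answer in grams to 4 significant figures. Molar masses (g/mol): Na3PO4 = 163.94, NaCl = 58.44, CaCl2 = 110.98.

n(Na3PO4) = 210.70 g / 163.94 g/mol = 1.2852 mol.
From the equation the Na3PO4:CaCl2 mole ratio is 2:3, so n(CaCl2) = 1.2852 × 3/2 = 1.9278 mol.
Mass of CaCl2 = 1.9278 mol × 110.98 g/mol = 213.95 g.

214.0 g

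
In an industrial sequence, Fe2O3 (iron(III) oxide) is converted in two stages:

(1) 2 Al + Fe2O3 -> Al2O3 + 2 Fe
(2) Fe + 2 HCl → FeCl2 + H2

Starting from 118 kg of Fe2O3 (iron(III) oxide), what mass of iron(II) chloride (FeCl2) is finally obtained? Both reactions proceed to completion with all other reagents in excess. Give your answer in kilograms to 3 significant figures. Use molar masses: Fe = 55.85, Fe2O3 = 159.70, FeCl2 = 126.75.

118 kg = 118000 g.
n(Fe2O3) = 118000 / 159.70 = 738.9 mol.
Step 1 gives a 1:2 ratio of Fe2O3 to Fe, so n(Fe) = 1478 mol.
In step 2 the Fe:FeCl2 ratio is 1:1, so n(FeCl2) = 1478 mol.
Mass of FeCl2 = 1478 × 126.75 = 187300 g = 187 kg.

187 kg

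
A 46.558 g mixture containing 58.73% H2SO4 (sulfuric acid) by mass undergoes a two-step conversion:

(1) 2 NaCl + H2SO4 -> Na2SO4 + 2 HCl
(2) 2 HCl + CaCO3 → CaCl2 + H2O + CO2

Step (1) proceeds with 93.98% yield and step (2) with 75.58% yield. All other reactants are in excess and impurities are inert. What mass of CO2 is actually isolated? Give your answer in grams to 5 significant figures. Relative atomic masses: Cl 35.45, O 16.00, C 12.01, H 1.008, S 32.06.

8.7154 g

Pure H2SO4 = 46.558 × 0.5873 = 27.3435 g.
M(H2SO4) = 2(1.008) + 32.06 + 4(16.00) = 98.076 g/mol.
M(CO2) = 12.01 + 2(16.00) = 44.01 g/mol.
n(H2SO4) = 27.3435 / 98.076 = 0.278799 mol.
Step 1 (H2SO4:HCl = 1:2): theoretical n(HCl) = 0.557598 mol; at 93.98% yield, n(HCl) = 0.524031 mol.
Step 2 (HCl:CO2 = 2:1): theoretical n(CO2) = 0.262016 mol, so theoretical mass = 0.262016 × 44.01 = 11.5313 g.
At 75.58% yield, actual mass of CO2 = 11.5313 × 0.7558 = 8.71536 g.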